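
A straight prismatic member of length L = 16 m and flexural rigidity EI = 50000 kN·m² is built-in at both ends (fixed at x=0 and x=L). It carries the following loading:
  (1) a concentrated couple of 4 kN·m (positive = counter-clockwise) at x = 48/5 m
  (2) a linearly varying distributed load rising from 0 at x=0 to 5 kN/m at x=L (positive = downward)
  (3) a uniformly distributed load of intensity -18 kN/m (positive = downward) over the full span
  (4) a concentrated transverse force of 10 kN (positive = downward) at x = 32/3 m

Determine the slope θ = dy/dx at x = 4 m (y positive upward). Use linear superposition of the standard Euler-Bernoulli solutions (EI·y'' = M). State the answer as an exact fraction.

Load 1 — applied couple M₀=4 kN·m at a=48/5 m (b=L-a=32/5):
  θ_1 = (R_Ax²/2 - M_Ax)/EI  [x≤a] with R_A=9/25, M_A=32/25 = ((9/25)·4²/2 - (32/25)·4)/50000 = -7/156250 rad
Load 2 — triangular load w₀=5 kN/m (0→w₀ over full span):
  θ_2 = -w₀(2x(L-x)(L-2x)(x+2L)+x²(L-x)²)/(120LEI) = -5·(2·4·(16-4)·(16-2·4)·(4+2·16)+4²·(16-4)²)/(120·16·50000) = -39/25000 rad
Load 3 — uniform load w=-18 kN/m over full span:
  θ_3 = -wx(L-x)(L-2x)/(12EI) = -(-18)·4·(16-4)·(16-2·4)/(12·50000) = 36/3125 rad
Load 4 — point force P=10 kN at a=32/3 m (b=L-a=16/3):
  θ_4 = -Pb²x(2aL-(3a+b)x)/(2L³EI)  [x≤a] = -10·(16/3)²·4·(2·(32/3)·16-(3·(32/3)+(16/3))·4)/(2·16³·50000) = -1/1875 rad
Superposition: θ = Σ θ_i = 17591/1875000 rad ≈ 0.009382 rad

θ(4) = 17591/1875000 rad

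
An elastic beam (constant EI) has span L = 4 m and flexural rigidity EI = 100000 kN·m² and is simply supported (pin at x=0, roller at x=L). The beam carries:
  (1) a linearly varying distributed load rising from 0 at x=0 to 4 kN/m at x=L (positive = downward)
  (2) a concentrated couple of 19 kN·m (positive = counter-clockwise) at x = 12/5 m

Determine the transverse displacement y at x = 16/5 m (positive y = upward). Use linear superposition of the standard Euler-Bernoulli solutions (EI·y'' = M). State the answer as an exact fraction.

Load 1 — triangular load w₀=4 kN/m (0→w₀ over full span):
  y_1 = -w₀x(7L⁴-10L²x²+3x⁴)/(360LEI) = -4·(16/5)·(7·4⁴-10·4²·(16/5)²+3·(16/5)⁴)/(360·4·100000) = -2032/48828125 m
Load 2 — applied couple M₀=19 kN·m at a=12/5 m (b=L-a=8/5):
  y_2 = (M₀x³/(6L)-M₀(x-a)²/2+C₁x)/EI  [x>a] with C₁=M₀(3b²-L²)/(6L)=-494/75 = (19·(16/5)³/(6·4)-19·((16/5)-(12/5))²/2+(-494/75)·(16/5))/100000 = -19/1562500 m
Superposition: y = Σ y_i = -10503/195312500 m ≈ -0.000054 m

y(16/5) = -10503/195312500 m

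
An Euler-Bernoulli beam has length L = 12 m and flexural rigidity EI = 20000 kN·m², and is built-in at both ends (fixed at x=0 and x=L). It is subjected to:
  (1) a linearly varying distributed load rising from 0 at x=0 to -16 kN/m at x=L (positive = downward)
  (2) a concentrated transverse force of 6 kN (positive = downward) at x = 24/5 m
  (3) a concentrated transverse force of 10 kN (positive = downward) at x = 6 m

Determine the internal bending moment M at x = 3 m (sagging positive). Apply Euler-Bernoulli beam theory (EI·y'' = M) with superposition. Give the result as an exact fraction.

M(3) = -288/125 kN·m

Load 1 — triangular load w₀=-16 kN/m (0→w₀ over full span):
  M_1 = 3w₀Lx/20 - w₀L²/30 - w₀x³/(6L) = 3·(-16)·12·3/20 - (-16)·12²/30 - (-16)·3³/(6·12) = -18/5 kN·m
Load 2 — point force P=6 kN at a=24/5 m (b=L-a=36/5):
  M_2 = Pb²(3a+b)x/L³ - Pab²/L²  [x≤a] = 6·(36/5)²·(3·(24/5)+(36/5))·3/12³ - 6·(24/5)·(36/5)²/12² = 162/125 kN·m
Load 3 — point force P=10 kN at a=6 m (b=L-a=6):
  M_3 = Pb²(3a+b)x/L³ - Pab²/L²  [x≤a] = 10·6²·(3·6+6)·3/12³ - 10·6·6²/12² = 0 kN·m
Superposition: M = Σ M_i = -288/125 kN·m ≈ -2.304000 kN·m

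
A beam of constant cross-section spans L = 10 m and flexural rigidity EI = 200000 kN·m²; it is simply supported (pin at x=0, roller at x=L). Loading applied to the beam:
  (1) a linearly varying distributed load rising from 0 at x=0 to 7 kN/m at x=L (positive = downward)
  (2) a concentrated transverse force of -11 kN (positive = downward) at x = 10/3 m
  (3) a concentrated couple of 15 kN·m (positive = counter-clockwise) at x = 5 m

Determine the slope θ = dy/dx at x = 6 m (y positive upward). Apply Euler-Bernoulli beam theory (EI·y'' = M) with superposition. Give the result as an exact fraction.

θ(6) = 27299/324000000 rad

Load 1 — triangular load w₀=7 kN/m (0→w₀ over full span):
  θ_1 = -w₀(7L⁴-30L²x²+15x⁴)/(360LEI) = -7·(7·10⁴-30·10²·6²+15·6⁴)/(360·10·200000) = 203/1125000 rad
Load 2 — point force P=-11 kN at a=10/3 m (b=L-a=20/3):
  θ_2 = -Pa(2L²-6Lx+3x²+a²)/(6LEI)  [x>a] = -(-11)·(10/3)·(2·10²-6·10·6+3·6²+(10/3)²)/(6·10·200000) = -253/2025000 rad
Load 3 — applied couple M₀=15 kN·m at a=5 m (b=L-a=5):
  θ_3 = (M₀x²/(2L)-M₀(x-a)+C₁)/EI  [x>a] with C₁=M₀(3b²-L²)/(6L)=-25/4 = (15·6²/(2·10)-15·(6-5)+(-25/4))/200000 = 23/800000 rad
Superposition: θ = Σ θ_i = 27299/324000000 rad ≈ 0.000084 rad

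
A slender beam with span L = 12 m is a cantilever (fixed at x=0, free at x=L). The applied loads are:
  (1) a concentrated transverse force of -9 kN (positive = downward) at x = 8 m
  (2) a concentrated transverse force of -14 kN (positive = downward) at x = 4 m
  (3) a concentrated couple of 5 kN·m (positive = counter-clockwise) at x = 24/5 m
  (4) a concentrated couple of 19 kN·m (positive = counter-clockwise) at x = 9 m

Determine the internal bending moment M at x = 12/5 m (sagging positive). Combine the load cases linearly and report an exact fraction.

M(12/5) = 484/5 kN·m

Load 1 — point force P=-9 kN at a=8 m (b=L-a=4):
  M_1 = -P(a-x)  [x≤a] = -(-9)·(8-(12/5)) = 252/5 kN·m
Load 2 — point force P=-14 kN at a=4 m (b=L-a=8):
  M_2 = -P(a-x)  [x≤a] = -(-14)·(4-(12/5)) = 112/5 kN·m
Load 3 — applied couple M₀=5 kN·m at a=24/5 m (b=L-a=36/5):
  M_3 = M₀  [x≤a] = 5 = 5 kN·m
Load 4 — applied couple M₀=19 kN·m at a=9 m (b=L-a=3):
  M_4 = M₀  [x≤a] = 19 = 19 kN·m
Superposition: M = Σ M_i = 484/5 kN·m ≈ 96.800000 kN·m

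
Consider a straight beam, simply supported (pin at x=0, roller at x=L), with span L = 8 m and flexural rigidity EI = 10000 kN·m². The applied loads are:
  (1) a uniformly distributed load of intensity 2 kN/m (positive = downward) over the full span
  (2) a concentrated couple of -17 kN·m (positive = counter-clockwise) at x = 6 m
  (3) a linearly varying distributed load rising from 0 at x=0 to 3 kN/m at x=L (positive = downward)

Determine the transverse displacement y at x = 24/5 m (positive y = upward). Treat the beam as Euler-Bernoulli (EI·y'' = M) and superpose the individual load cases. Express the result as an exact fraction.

Load 1 — uniform load w=2 kN/m over full span:
  y_1 = -wx(L³-2Lx²+x³)/(24EI) = -2·(24/5)·(8³-2·8·(24/5)²+(24/5)³)/(24·10000) = -3968/390625 m
Load 2 — applied couple M₀=-17 kN·m at a=6 m (b=L-a=2):
  y_2 = (M₀x³/(6L)+C₁x)/EI  [x≤a] with C₁=M₀(3b²-L²)/(6L)=221/12 = ((-17)·(24/5)³/(6·8)+(221/12)·(24/5))/10000 = 3077/625000 m
Load 3 — triangular load w₀=3 kN/m (0→w₀ over full span):
  y_3 = -w₀x(7L⁴-10L²x²+3x⁴)/(360LEI) = -3·(24/5)·(7·8⁴-10·8²·(24/5)²+3·(24/5)⁴)/(360·8·10000) = -75776/9765625 m
Superposition: y = Σ y_i = -1015183/78125000 m ≈ -0.012994 m

y(24/5) = -1015183/78125000 m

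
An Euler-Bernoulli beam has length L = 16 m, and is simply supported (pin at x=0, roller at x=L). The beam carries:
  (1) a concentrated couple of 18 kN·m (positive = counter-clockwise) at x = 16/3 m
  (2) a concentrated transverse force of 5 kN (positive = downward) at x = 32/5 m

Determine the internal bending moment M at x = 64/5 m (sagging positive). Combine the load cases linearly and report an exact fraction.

M(64/5) = 14/5 kN·m

Load 1 — applied couple M₀=18 kN·m at a=16/3 m (b=L-a=32/3):
  M_1 = M₀x/L - M₀  [x>a] = 18·(64/5)/16 - 18 = -18/5 kN·m
Load 2 — point force P=5 kN at a=32/5 m (b=L-a=48/5):
  M_2 = Pa(L-x)/L  [x>a] = 5·(32/5)·(16-(64/5))/16 = 32/5 kN·m
Superposition: M = Σ M_i = 14/5 kN·m ≈ 2.800000 kN·m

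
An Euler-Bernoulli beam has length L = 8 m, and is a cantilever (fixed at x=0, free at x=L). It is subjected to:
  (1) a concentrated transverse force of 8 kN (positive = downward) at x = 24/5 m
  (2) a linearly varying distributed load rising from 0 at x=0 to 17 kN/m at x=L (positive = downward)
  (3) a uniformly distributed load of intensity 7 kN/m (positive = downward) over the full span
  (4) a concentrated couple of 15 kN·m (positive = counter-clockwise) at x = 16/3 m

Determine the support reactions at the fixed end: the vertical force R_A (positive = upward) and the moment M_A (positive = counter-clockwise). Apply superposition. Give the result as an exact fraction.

Load 1 — point force P=8 kN at a=24/5 m (b=L-a=16/5):
  R_A = P = 8 kN
  M_A = Pa = 8·(24/5) = 192/5 kN·m
Load 2 — triangular load w₀=17 kN/m (0→w₀ over full span):
  R_A = w₀L/2 = 17·8/2 = 68 kN
  M_A = w₀L²/3 = 17·8²/3 = 1088/3 kN·m
Load 3 — uniform load w=7 kN/m over full span:
  R_A = wL = 7·8 = 56 kN
  M_A = wL²/2 = 7·8²/2 = 224 kN·m
Load 4 — applied couple M₀=15 kN·m at a=16/3 m (b=L-a=8/3):
  R_A = 0 kN
  M_A = -M₀ = -15 kN·m
Superposition: R_A = 132 kN, M_A = 9151/15 kN·m

R_A = 132 kN, M_A = 9151/15 kN·m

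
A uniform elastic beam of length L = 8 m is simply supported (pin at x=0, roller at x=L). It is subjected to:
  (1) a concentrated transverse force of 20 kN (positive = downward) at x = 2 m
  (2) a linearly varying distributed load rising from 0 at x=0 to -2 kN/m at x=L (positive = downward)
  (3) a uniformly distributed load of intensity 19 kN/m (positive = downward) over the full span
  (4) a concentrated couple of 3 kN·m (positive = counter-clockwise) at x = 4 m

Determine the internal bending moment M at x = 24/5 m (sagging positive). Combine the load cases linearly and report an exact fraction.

M(24/5) = 19066/125 kN·m

Load 1 — point force P=20 kN at a=2 m (b=L-a=6):
  M_1 = Pa(L-x)/L  [x>a] = 20·2·(8-(24/5))/8 = 16 kN·m
Load 2 — triangular load w₀=-2 kN/m (0→w₀ over full span):
  M_2 = w₀Lx/6 - w₀x³/(6L) = (-2)·8·(24/5)/6 - (-2)·(24/5)³/(6·8) = -1024/125 kN·m
Load 3 — uniform load w=19 kN/m over full span:
  M_3 = wx(L-x)/2 = 19·(24/5)·(8-(24/5))/2 = 3648/25 kN·m
Load 4 — applied couple M₀=3 kN·m at a=4 m (b=L-a=4):
  M_4 = M₀x/L - M₀  [x>a] = 3·(24/5)/8 - 3 = -6/5 kN·m
Superposition: M = Σ M_i = 19066/125 kN·m ≈ 152.528000 kN·m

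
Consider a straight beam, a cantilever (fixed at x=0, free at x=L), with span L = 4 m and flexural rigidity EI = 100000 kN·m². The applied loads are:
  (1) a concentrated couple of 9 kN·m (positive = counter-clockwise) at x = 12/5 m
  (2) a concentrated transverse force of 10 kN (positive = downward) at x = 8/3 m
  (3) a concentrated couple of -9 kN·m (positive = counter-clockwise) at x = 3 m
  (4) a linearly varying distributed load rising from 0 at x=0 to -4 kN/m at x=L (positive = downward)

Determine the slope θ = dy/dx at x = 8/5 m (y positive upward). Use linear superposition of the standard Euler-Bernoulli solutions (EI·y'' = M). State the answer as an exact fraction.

θ(8/5) = -334/5859375 rad

Load 1 — applied couple M₀=9 kN·m at a=12/5 m (b=L-a=8/5):
  θ_1 = M₀x/EI  [x≤a] = 9·(8/5)/100000 = 9/62500 rad
Load 2 — point force P=10 kN at a=8/3 m (b=L-a=4/3):
  θ_2 = -Px(2a-x)/(2EI)  [x≤a] = -10·(8/5)·(2·(8/3)-(8/5))/(2·100000) = -14/46875 rad
Load 3 — applied couple M₀=-9 kN·m at a=3 m (b=L-a=1):
  θ_3 = M₀x/EI  [x≤a] = (-9)·(8/5)/100000 = -9/62500 rad
Load 4 — triangular load w₀=-4 kN/m (0→w₀ over full span):
  θ_4 = (w₀Lx²/4-w₀L²x/3-w₀x⁴/(24L))/EI = ((-4)·4·(8/5)²/4-(-4)·4²·(8/5)/3-(-4)·(8/5)⁴/(24·4))/100000 = 472/1953125 rad
Superposition: θ = Σ θ_i = -334/5859375 rad ≈ -0.000057 rad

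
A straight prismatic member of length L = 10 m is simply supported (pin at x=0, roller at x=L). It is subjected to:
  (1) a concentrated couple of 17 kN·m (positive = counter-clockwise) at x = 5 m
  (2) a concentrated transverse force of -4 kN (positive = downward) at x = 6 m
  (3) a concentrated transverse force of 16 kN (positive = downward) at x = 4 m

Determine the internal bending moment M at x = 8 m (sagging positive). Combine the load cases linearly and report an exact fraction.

M(8) = 23/5 kN·m

Load 1 — applied couple M₀=17 kN·m at a=5 m (b=L-a=5):
  M_1 = M₀x/L - M₀  [x>a] = 17·8/10 - 17 = -17/5 kN·m
Load 2 — point force P=-4 kN at a=6 m (b=L-a=4):
  M_2 = Pa(L-x)/L  [x>a] = (-4)·6·(10-8)/10 = -24/5 kN·m
Load 3 — point force P=16 kN at a=4 m (b=L-a=6):
  M_3 = Pa(L-x)/L  [x>a] = 16·4·(10-8)/10 = 64/5 kN·m
Superposition: M = Σ M_i = 23/5 kN·m ≈ 4.600000 kN·m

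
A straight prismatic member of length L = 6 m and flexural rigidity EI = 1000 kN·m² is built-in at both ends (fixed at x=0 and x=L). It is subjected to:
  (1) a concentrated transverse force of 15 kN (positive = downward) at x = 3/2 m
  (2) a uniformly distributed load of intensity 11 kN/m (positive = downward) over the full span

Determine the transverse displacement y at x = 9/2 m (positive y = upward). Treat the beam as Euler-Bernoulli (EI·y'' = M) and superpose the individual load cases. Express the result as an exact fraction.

y(9/2) = -12447/512000 m

Load 1 — point force P=15 kN at a=3/2 m (b=L-a=9/2):
  y_1 = -Pa²(L-x)²(3bL-(3b+a)(L-x))/(6L³EI)  [x>a] = -15·(3/2)²·(6-(9/2))²·(3·(9/2)·6-(3·(9/2)+(3/2))·(6-(9/2)))/(6·6³·1000) = -351/102400 m
Load 2 — uniform load w=11 kN/m over full span:
  y_2 = -wx²(L-x)²/(24EI) = -11·(9/2)²·(6-(9/2))²/(24·1000) = -2673/128000 m
Superposition: y = Σ y_i = -12447/512000 m ≈ -0.024311 m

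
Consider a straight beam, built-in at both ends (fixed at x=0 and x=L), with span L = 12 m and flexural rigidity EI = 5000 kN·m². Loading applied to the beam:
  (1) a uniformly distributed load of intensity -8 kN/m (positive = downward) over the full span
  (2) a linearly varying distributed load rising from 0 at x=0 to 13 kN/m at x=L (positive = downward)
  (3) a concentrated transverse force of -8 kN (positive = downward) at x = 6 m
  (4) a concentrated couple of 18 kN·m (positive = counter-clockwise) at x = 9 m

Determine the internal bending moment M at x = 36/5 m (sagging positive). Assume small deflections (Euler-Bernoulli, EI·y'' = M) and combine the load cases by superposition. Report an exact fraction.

Load 1 — uniform load w=-8 kN/m over full span:
  M_1 = wLx/2 - wL²/12 - wx²/2 = (-8)·12·(36/5)/2 - (-8)·12²/12 - (-8)·(36/5)²/2 = -1056/25 kN·m
Load 2 — triangular load w₀=13 kN/m (0→w₀ over full span):
  M_2 = 3w₀Lx/20 - w₀L²/30 - w₀x³/(6L) = 3·13·12·(36/5)/20 - 13·12²/30 - 13·(36/5)³/(6·12) = 4836/125 kN·m
Load 3 — point force P=-8 kN at a=6 m (b=L-a=6):
  M_3 = Pa²(a+3b)(L-x)/L³ - Pa²b/L²  [x>a] = (-8)·6²·(6+3·6)·(12-(36/5))/12³ - (-8)·6²·6/12² = -36/5 kN·m
Load 4 — applied couple M₀=18 kN·m at a=9 m (b=L-a=3):
  M_4 = R_Ax - M_A  [x≤a] with R_A=27/16, M_A=45/8 = (27/16)·(36/5) - (45/8) = 261/40 kN·m
Superposition: M = Σ M_i = -4227/1000 kN·m ≈ -4.227000 kN·m

M(36/5) = -4227/1000 kN·m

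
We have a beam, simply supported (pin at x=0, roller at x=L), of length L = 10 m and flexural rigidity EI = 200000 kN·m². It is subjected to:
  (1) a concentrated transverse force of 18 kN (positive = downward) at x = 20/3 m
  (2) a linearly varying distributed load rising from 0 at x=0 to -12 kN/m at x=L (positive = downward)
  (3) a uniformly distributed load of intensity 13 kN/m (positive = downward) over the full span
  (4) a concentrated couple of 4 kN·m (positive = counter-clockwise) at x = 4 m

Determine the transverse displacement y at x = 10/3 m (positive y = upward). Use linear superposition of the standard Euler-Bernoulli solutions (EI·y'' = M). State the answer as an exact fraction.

Load 1 — point force P=18 kN at a=20/3 m (b=L-a=10/3):
  y_1 = -Pbx(L²-b²-x²)/(6LEI)  [x≤a] = -18·(10/3)·(10/3)·(10²-(10/3)²-(10/3)²)/(6·10·200000) = -7/5400 m
Load 2 — triangular load w₀=-12 kN/m (0→w₀ over full span):
  y_2 = -w₀x(7L⁴-10L²x²+3x⁴)/(360LEI) = -(-12)·(10/3)·(7·10⁴-10·10²·(10/3)²+3·(10/3)⁴)/(360·10·200000) = 4/1215 m
Load 3 — uniform load w=13 kN/m over full span:
  y_3 = -wx(L³-2Lx²+x³)/(24EI) = -13·(10/3)·(10³-2·10·(10/3)²+(10/3)³)/(24·200000) = -143/19440 m
Load 4 — applied couple M₀=4 kN·m at a=4 m (b=L-a=6):
  y_4 = (M₀x³/(6L)+C₁x)/EI  [x≤a] with C₁=M₀(3b²-L²)/(6L)=8/15 = (4·(10/3)³/(6·10)+(8/15)·(10/3))/200000 = 43/2025000 m
Superposition: y = Σ y_i = -64867/12150000 m ≈ -0.005339 m

y(10/3) = -64867/12150000 m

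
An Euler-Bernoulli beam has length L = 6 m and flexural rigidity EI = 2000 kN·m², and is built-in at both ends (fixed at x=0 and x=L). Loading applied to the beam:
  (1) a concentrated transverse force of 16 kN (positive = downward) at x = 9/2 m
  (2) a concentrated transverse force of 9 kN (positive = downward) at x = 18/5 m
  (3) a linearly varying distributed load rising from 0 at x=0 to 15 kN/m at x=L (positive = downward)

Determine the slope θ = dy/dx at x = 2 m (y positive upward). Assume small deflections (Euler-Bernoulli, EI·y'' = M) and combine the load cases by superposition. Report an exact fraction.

Load 1 — point force P=16 kN at a=9/2 m (b=L-a=3/2):
  θ_1 = -Pb²x(2aL-(3a+b)x)/(2L³EI)  [x≤a] = -16·(3/2)²·2·(2·(9/2)·6-(3·(9/2)+(3/2))·2)/(2·6³·2000) = -1/500 rad
Load 2 — point force P=9 kN at a=18/5 m (b=L-a=12/5):
  θ_2 = -Pb²x(2aL-(3a+b)x)/(2L³EI)  [x≤a] = -9·(12/5)²·2·(2·(18/5)·6-(3·(18/5)+(12/5))·2)/(2·6³·2000) = -63/31250 rad
Load 3 — triangular load w₀=15 kN/m (0→w₀ over full span):
  θ_3 = -w₀(2x(L-x)(L-2x)(x+2L)+x²(L-x)²)/(120LEI) = -15·(2·2·(6-2)·(6-2·2)·(2+2·6)+2²·(6-2)²)/(120·6·2000) = -2/375 rad
Superposition: θ = Σ θ_i = -1753/187500 rad ≈ -0.009349 rad

θ(2) = -1753/187500 rad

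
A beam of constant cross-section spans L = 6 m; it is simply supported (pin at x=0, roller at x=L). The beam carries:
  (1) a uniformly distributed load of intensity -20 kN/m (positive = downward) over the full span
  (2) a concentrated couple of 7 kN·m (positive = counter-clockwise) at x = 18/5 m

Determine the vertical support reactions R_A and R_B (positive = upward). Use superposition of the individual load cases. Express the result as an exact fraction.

R_A = -353/6 kN, R_B = -367/6 kN

Load 1 — uniform load w=-20 kN/m over full span:
  R_A = wL/2 = (-20)·6/2 = -60 kN
  R_B = wL/2 = (-20)·6/2 = -60 kN
Load 2 — applied couple M₀=7 kN·m at a=18/5 m (b=L-a=12/5):
  R_A = M₀/L = 7/6 kN
  R_B = -M₀/L = -7/6 kN
Superposition: R_A = -353/6 kN, R_B = -367/6 kN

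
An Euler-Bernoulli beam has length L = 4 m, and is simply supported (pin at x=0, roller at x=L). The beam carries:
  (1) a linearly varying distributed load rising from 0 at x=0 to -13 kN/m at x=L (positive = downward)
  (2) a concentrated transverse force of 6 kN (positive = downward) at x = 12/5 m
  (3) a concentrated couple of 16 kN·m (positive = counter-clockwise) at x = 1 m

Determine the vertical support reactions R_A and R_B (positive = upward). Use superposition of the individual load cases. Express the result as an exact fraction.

R_A = -34/15 kN, R_B = -266/15 kN

Load 1 — triangular load w₀=-13 kN/m (0→w₀ over full span):
  R_A = w₀L/6 = (-13)·4/6 = -26/3 kN
  R_B = w₀L/3 = (-13)·4/3 = -52/3 kN
Load 2 — point force P=6 kN at a=12/5 m (b=L-a=8/5):
  R_A = Pb/L = 6·(8/5)/4 = 12/5 kN
  R_B = Pa/L = 6·(12/5)/4 = 18/5 kN
Load 3 — applied couple M₀=16 kN·m at a=1 m (b=L-a=3):
  R_A = M₀/L = 16/4 = 4 kN
  R_B = -M₀/L = -16/4 = -4 kN
Superposition: R_A = -34/15 kN, R_B = -266/15 kN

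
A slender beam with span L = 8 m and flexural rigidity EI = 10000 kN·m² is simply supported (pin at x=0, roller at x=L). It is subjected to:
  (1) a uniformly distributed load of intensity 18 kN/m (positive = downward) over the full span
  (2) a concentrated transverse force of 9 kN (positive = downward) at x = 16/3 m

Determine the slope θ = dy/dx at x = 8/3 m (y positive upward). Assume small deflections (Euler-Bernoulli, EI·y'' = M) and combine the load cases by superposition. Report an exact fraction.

Load 1 — uniform load w=18 kN/m over full span:
  θ_1 = -w(L³-6Lx²+4x³)/(24EI) = -18·(8³-6·8·(8/3)²+4·(8/3)³)/(24·10000) = -104/5625 rad
Load 2 — point force P=9 kN at a=16/3 m (b=L-a=8/3):
  θ_2 = -Pb(L²-b²-3x²)/(6LEI)  [x≤a] = -9·(8/3)·(8²-(8/3)²-3·(8/3)²)/(6·8·10000) = -2/1125 rad
Superposition: θ = Σ θ_i = -38/1875 rad ≈ -0.020267 rad

θ(8/3) = -38/1875 rad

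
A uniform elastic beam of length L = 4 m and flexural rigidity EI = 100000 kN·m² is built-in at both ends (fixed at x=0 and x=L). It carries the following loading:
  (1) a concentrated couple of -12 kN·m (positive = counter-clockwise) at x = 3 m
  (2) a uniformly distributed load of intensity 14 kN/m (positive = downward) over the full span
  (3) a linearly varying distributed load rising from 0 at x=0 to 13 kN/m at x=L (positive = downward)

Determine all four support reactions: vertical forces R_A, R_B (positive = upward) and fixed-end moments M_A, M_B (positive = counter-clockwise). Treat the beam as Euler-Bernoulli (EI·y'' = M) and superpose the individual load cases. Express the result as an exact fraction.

R_A = 1297/40 kN, M_A = 437/20 kN·m, R_B = 1983/40 kN, M_B = -1609/60 kN·m

Load 1 — applied couple M₀=-12 kN·m at a=3 m (b=L-a=1):
  R_A = 6M₀ab/L³ = 6·(-12)·3·1/4³ = -27/8 kN
  M_A = M₀b(2a-b)/L² = (-12)·1·(2·3-1)/4² = -15/4 kN·m
  R_B = -6M₀ab/L³ = -6·(-12)·3·1/4³ = 27/8 kN
  M_B = M₀a(2b-a)/L² = (-12)·3·(2·1-3)/4² = 9/4 kN·m
Load 2 — uniform load w=14 kN/m over full span:
  R_A = wL/2 = 14·4/2 = 28 kN
  M_A = wL²/12 = 14·4²/12 = 56/3 kN·m
  R_B = wL/2 = 14·4/2 = 28 kN
  M_B = -wL²/12 = -14·4²/12 = -56/3 kN·m
Load 3 — triangular load w₀=13 kN/m (0→w₀ over full span):
  R_A = 3w₀L/20 = 3·13·4/20 = 39/5 kN
  M_A = w₀L²/30 = 13·4²/30 = 104/15 kN·m
  R_B = 7w₀L/20 = 7·13·4/20 = 91/5 kN
  M_B = -w₀L²/20 = -13·4²/20 = -52/5 kN·m
Superposition: R_A = 1297/40 kN, M_A = 437/20 kN·m, R_B = 1983/40 kN, M_B = -1609/60 kN·m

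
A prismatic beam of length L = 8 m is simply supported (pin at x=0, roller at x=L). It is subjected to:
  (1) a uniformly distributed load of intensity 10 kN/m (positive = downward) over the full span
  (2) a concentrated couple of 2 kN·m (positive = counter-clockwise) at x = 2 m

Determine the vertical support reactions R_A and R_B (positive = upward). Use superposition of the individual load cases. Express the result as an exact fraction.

Load 1 — uniform load w=10 kN/m over full span:
  R_A = wL/2 = 10·8/2 = 40 kN
  R_B = wL/2 = 10·8/2 = 40 kN
Load 2 — applied couple M₀=2 kN·m at a=2 m (b=L-a=6):
  R_A = M₀/L = 2/8 = 1/4 kN
  R_B = -M₀/L = -2/8 = -1/4 kN
Superposition: R_A = 161/4 kN, R_B = 159/4 kN

R_A = 161/4 kN, R_B = 159/4 kN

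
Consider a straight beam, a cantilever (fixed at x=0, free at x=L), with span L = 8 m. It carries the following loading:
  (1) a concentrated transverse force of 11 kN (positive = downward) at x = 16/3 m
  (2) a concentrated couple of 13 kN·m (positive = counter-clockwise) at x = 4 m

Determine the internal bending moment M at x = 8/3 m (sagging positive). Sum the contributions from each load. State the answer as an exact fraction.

M(8/3) = -49/3 kN·m

Load 1 — point force P=11 kN at a=16/3 m (b=L-a=8/3):
  M_1 = -P(a-x)  [x≤a] = -11·((16/3)-(8/3)) = -88/3 kN·m
Load 2 — applied couple M₀=13 kN·m at a=4 m (b=L-a=4):
  M_2 = M₀  [x≤a] = 13 = 13 kN·m
Superposition: M = Σ M_i = -49/3 kN·m ≈ -16.333333 kN·m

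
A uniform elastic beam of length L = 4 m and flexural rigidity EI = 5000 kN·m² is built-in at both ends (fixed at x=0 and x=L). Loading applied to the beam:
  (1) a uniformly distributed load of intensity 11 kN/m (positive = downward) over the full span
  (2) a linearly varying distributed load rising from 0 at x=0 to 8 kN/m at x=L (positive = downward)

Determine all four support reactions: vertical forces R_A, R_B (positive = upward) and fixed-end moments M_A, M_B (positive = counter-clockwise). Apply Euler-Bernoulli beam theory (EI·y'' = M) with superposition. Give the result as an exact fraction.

Load 1 — uniform load w=11 kN/m over full span:
  R_A = wL/2 = 11·4/2 = 22 kN
  M_A = wL²/12 = 11·4²/12 = 44/3 kN·m
  R_B = wL/2 = 11·4/2 = 22 kN
  M_B = -wL²/12 = -11·4²/12 = -44/3 kN·m
Load 2 — triangular load w₀=8 kN/m (0→w₀ over full span):
  R_A = 3w₀L/20 = 3·8·4/20 = 24/5 kN
  M_A = w₀L²/30 = 8·4²/30 = 64/15 kN·m
  R_B = 7w₀L/20 = 7·8·4/20 = 56/5 kN
  M_B = -w₀L²/20 = -8·4²/20 = -32/5 kN·m
Superposition: R_A = 134/5 kN, M_A = 284/15 kN·m, R_B = 166/5 kN, M_B = -316/15 kN·m

R_A = 134/5 kN, M_A = 284/15 kN·m, R_B = 166/5 kN, M_B = -316/15 kN·m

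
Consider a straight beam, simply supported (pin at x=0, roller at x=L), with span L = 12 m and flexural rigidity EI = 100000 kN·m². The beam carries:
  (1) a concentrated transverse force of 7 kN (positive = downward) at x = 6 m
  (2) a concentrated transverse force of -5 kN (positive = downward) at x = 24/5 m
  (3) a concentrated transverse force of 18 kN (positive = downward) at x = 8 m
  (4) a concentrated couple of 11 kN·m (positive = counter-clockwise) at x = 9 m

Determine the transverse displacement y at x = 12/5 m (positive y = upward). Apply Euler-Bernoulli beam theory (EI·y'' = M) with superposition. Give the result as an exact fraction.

y(12/5) = -18681/5000000 m

Load 1 — point force P=7 kN at a=6 m (b=L-a=6):
  y_1 = -Pbx(L²-b²-x²)/(6LEI)  [x≤a] = -7·6·(12/5)·(12²-6²-(12/5)²)/(6·12·100000) = -4473/3125000 m
Load 2 — point force P=-5 kN at a=24/5 m (b=L-a=36/5):
  y_2 = -Pbx(L²-b²-x²)/(6LEI)  [x≤a] = -(-5)·(36/5)·(12/5)·(12²-(36/5)²-(12/5)²)/(6·12·100000) = 81/78125 m
Load 3 — point force P=18 kN at a=8 m (b=L-a=4):
  y_3 = -Pbx(L²-b²-x²)/(6LEI)  [x≤a] = -18·4·(12/5)·(12²-4²-(12/5)²)/(6·12·100000) = -1146/390625 m
Load 4 — applied couple M₀=11 kN·m at a=9 m (b=L-a=3):
  y_4 = (M₀x³/(6L)+C₁x)/EI  [x≤a] with C₁=M₀(3b²-L²)/(6L)=-143/8 = (11·(12/5)³/(6·12)+(-143/8)·(12/5))/100000 = -10197/25000000 m
Superposition: y = Σ y_i = -18681/5000000 m ≈ -0.003736 m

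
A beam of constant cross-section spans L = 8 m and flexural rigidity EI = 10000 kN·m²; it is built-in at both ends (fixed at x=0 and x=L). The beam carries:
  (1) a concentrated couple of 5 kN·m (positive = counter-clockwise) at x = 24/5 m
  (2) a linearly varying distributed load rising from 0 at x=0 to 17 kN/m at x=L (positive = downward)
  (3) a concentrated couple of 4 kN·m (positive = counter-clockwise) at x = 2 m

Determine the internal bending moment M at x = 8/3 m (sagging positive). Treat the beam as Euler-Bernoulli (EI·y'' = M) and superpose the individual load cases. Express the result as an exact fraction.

Load 1 — applied couple M₀=5 kN·m at a=24/5 m (b=L-a=16/5):
  M_1 = R_Ax - M_A  [x≤a] with R_A=9/10, M_A=8/5 = (9/10)·(8/3) - (8/5) = 4/5 kN·m
Load 2 — triangular load w₀=17 kN/m (0→w₀ over full span):
  M_2 = 3w₀Lx/20 - w₀L²/30 - w₀x³/(6L) = 3·17·8·(8/3)/20 - 17·8²/30 - 17·(8/3)³/(6·8) = 4624/405 kN·m
Load 3 — applied couple M₀=4 kN·m at a=2 m (b=L-a=6):
  M_3 = R_Ax - M_A - M₀  [x>a] with R_A=9/16, M_A=-3/4 = (9/16)·(8/3) - (-3/4) - 4 = -7/4 kN·m
Superposition: M = Σ M_i = 16957/1620 kN·m ≈ 10.467284 kN·m

M(8/3) = 16957/1620 kN·m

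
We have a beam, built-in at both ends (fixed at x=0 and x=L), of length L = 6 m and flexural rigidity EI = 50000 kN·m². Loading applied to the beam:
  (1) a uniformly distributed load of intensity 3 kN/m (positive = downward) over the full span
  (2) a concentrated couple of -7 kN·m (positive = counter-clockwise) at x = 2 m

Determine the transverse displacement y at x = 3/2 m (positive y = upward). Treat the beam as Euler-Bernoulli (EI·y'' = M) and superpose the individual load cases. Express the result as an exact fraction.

Load 1 — uniform load w=3 kN/m over full span:
  y_1 = -wx²(L-x)²/(24EI) = -3·(3/2)²·(6-(3/2))²/(24·50000) = -729/6400000 m
Load 2 — applied couple M₀=-7 kN·m at a=2 m (b=L-a=4):
  y_2 = (R_Ax³/6 - M_Ax²/2)/EI  [x≤a] with R_A=-14/9, M_A=0 = ((-14/9)·(3/2)³/6 - 0·(3/2)²/2)/50000 = -7/400000 m
Superposition: y = Σ y_i = -841/6400000 m ≈ -0.000131 m

y(3/2) = -841/6400000 m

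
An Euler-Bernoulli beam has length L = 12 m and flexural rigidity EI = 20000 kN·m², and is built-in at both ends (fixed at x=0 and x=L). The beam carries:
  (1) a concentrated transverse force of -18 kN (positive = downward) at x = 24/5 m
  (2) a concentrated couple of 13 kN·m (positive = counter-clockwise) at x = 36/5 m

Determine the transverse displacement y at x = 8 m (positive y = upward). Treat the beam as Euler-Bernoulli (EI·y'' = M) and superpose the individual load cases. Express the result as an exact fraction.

y(8) = 1471/312500 m

Load 1 — point force P=-18 kN at a=24/5 m (b=L-a=36/5):
  y_1 = -Pa²(L-x)²(3bL-(3b+a)(L-x))/(6L³EI)  [x>a] = -(-18)·(24/5)²·(12-8)²·(3·(36/5)·12-(3·(36/5)+(24/5))·(12-8))/(6·12³·20000) = 384/78125 m
Load 2 — applied couple M₀=13 kN·m at a=36/5 m (b=L-a=24/5):
  y_2 = (R_Ax³/6 - M_Ax²/2 - M₀(x-a)²/2)/EI  [x>a] with R_A=39/25, M_A=104/25 = ((39/25)·8³/6 - (104/25)·8²/2 - 13·(8-(36/5))²/2)/20000 = -13/62500 m
Superposition: y = Σ y_i = 1471/312500 m ≈ 0.004707 m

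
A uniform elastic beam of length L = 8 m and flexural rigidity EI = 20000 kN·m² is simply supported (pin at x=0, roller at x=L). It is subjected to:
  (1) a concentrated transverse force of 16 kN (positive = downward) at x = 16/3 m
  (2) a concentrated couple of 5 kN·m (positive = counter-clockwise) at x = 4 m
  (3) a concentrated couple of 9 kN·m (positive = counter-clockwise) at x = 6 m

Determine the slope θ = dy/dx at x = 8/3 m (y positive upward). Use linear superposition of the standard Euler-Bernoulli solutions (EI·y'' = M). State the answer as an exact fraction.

θ(8/3) = -11923/6480000 rad

Load 1 — point force P=16 kN at a=16/3 m (b=L-a=8/3):
  θ_1 = -Pb(L²-b²-3x²)/(6LEI)  [x≤a] = -16·(8/3)·(8²-(8/3)²-3·(8/3)²)/(6·8·20000) = -16/10125 rad
Load 2 — applied couple M₀=5 kN·m at a=4 m (b=L-a=4):
  θ_2 = (M₀x²/(2L)+C₁)/EI  [x≤a] with C₁=M₀(3b²-L²)/(6L)=-5/3 = (5·(8/3)²/(2·8)+(-5/3))/20000 = 1/36000 rad
Load 3 — applied couple M₀=9 kN·m at a=6 m (b=L-a=2):
  θ_3 = (M₀x²/(2L)+C₁)/EI  [x≤a] with C₁=M₀(3b²-L²)/(6L)=-39/4 = (9·(8/3)²/(2·8)+(-39/4))/20000 = -23/80000 rad
Superposition: θ = Σ θ_i = -11923/6480000 rad ≈ -0.001840 rad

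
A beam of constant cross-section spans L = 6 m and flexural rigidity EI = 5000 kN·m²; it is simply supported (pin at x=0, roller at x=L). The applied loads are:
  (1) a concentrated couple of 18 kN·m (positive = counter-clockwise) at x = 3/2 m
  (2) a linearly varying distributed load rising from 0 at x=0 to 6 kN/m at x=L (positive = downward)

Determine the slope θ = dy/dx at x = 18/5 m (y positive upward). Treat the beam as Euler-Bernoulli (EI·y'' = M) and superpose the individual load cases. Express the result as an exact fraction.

θ(18/5) = 3483/25000000 rad

Load 1 — applied couple M₀=18 kN·m at a=3/2 m (b=L-a=9/2):
  θ_1 = (M₀x²/(2L)-M₀(x-a)+C₁)/EI  [x>a] with C₁=M₀(3b²-L²)/(6L)=99/8 = (18·(18/5)²/(2·6)-18·((18/5)-(3/2))+(99/8))/5000 = -1197/1000000 rad
Load 2 — triangular load w₀=6 kN/m (0→w₀ over full span):
  θ_2 = -w₀(7L⁴-30L²x²+15x⁴)/(360LEI) = -6·(7·6⁴-30·6²·(18/5)²+15·(18/5)⁴)/(360·6·5000) = 522/390625 rad
Superposition: θ = Σ θ_i = 3483/25000000 rad ≈ 0.000139 rad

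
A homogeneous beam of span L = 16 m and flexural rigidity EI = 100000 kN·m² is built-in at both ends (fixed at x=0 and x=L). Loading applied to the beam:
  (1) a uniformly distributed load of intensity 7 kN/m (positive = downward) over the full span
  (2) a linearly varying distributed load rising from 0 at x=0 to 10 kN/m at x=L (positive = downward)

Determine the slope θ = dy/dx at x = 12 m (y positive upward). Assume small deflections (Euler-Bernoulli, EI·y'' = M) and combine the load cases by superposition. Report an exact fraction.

Load 1 — uniform load w=7 kN/m over full span:
  θ_1 = -wx(L-x)(L-2x)/(12EI) = -7·12·(16-12)·(16-2·12)/(12·100000) = 7/3125 rad
Load 2 — triangular load w₀=10 kN/m (0→w₀ over full span):
  θ_2 = -w₀(2x(L-x)(L-2x)(x+2L)+x²(L-x)²)/(120LEI) = -10·(2·12·(16-12)·(16-2·12)·(12+2·16)+12²·(16-12)²)/(120·16·100000) = 41/25000 rad
Superposition: θ = Σ θ_i = 97/25000 rad ≈ 0.003880 rad

θ(12) = 97/25000 rad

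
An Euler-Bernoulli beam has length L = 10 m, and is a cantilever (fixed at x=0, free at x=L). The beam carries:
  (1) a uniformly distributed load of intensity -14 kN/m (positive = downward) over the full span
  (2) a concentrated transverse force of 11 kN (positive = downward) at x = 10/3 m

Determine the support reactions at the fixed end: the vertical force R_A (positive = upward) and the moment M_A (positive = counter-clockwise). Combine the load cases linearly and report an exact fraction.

Load 1 — uniform load w=-14 kN/m over full span:
  R_A = wL = (-14)·10 = -140 kN
  M_A = wL²/2 = (-14)·10²/2 = -700 kN·m
Load 2 — point force P=11 kN at a=10/3 m (b=L-a=20/3):
  R_A = P = 11 kN
  M_A = Pa = 11·(10/3) = 110/3 kN·m
Superposition: R_A = -129 kN, M_A = -1990/3 kN·m

R_A = -129 kN, M_A = -1990/3 kN·m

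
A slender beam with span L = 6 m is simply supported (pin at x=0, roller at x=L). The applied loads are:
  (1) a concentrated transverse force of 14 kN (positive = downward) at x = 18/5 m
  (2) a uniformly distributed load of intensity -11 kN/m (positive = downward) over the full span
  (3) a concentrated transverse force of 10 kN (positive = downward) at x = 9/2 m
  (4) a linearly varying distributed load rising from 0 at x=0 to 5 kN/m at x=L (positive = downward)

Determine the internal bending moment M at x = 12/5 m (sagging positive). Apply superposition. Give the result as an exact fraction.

Load 1 — point force P=14 kN at a=18/5 m (b=L-a=12/5):
  M_1 = Pbx/L  [x≤a] = 14·(12/5)·(12/5)/6 = 336/25 kN·m
Load 2 — uniform load w=-11 kN/m over full span:
  M_2 = wx(L-x)/2 = (-11)·(12/5)·(6-(12/5))/2 = -1188/25 kN·m
Load 3 — point force P=10 kN at a=9/2 m (b=L-a=3/2):
  M_3 = Pbx/L  [x≤a] = 10·(3/2)·(12/5)/6 = 6 kN·m
Load 4 — triangular load w₀=5 kN/m (0→w₀ over full span):
  M_4 = w₀Lx/6 - w₀x³/(6L) = 5·6·(12/5)/6 - 5·(12/5)³/(6·6) = 252/25 kN·m
Superposition: M = Σ M_i = -18 kN·m ≈ -18.000000 kN·m

M(12/5) = -18 kN·m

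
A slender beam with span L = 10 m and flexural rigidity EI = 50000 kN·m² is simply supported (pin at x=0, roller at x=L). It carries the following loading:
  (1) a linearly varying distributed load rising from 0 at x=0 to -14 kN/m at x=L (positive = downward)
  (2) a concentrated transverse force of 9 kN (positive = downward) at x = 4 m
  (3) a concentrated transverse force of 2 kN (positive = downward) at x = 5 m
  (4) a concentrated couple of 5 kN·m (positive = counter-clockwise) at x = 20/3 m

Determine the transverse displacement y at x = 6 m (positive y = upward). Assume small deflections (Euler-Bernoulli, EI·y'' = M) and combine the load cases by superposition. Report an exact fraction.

Load 1 — triangular load w₀=-14 kN/m (0→w₀ over full span):
  y_1 = -w₀x(7L⁴-10L²x²+3x⁴)/(360LEI) = -(-14)·6·(7·10⁴-10·10²·6²+3·6⁴)/(360·10·50000) = 4144/234375 m
Load 2 — point force P=9 kN at a=4 m (b=L-a=6):
  y_2 = -Pa(L-x)(2Lx-a²-x²)/(6LEI)  [x>a] = -9·4·(10-6)·(2·10·6-4²-6²)/(6·10·50000) = -51/15625 m
Load 3 — point force P=2 kN at a=5 m (b=L-a=5):
  y_3 = -Pa(L-x)(2Lx-a²-x²)/(6LEI)  [x>a] = -2·5·(10-6)·(2·10·6-5²-6²)/(6·10·50000) = -59/75000 m
Load 4 — applied couple M₀=5 kN·m at a=20/3 m (b=L-a=10/3):
  y_4 = (M₀x³/(6L)+C₁x)/EI  [x≤a] with C₁=M₀(3b²-L²)/(6L)=-50/9 = (5·6³/(6·10)+(-50/9)·6)/50000 = -23/75000 m
Superposition: y = Σ y_i = 12491/937500 m ≈ 0.013324 m

y(6) = 12491/937500 m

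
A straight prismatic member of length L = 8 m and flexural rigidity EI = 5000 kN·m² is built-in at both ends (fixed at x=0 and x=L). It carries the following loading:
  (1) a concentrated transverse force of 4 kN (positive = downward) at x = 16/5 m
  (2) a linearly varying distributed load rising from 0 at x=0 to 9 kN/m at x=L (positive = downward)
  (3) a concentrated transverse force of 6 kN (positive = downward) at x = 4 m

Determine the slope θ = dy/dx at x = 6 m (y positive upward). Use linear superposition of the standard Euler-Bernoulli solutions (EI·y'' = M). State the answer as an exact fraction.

θ(6) = 13889/2500000 rad

Load 1 — point force P=4 kN at a=16/5 m (b=L-a=24/5):
  θ_1 = Pa²(L-x)(2bL-(3b+a)(L-x))/(2L³EI)  [x>a] = 4·(16/5)²·(8-6)·(2·(24/5)·8-(3·(24/5)+(16/5))·(8-6))/(2·8³·5000) = 52/78125 rad
Load 2 — triangular load w₀=9 kN/m (0→w₀ over full span):
  θ_2 = -w₀(2x(L-x)(L-2x)(x+2L)+x²(L-x)²)/(120LEI) = -9·(2·6·(8-6)·(8-2·6)·(6+2·8)+6²·(8-6)²)/(120·8·5000) = 369/100000 rad
Load 3 — point force P=6 kN at a=4 m (b=L-a=4):
  θ_3 = Pa²(L-x)(2bL-(3b+a)(L-x))/(2L³EI)  [x>a] = 6·4²·(8-6)·(2·4·8-(3·4+4)·(8-6))/(2·8³·5000) = 3/2500 rad
Superposition: θ = Σ θ_i = 13889/2500000 rad ≈ 0.005556 rad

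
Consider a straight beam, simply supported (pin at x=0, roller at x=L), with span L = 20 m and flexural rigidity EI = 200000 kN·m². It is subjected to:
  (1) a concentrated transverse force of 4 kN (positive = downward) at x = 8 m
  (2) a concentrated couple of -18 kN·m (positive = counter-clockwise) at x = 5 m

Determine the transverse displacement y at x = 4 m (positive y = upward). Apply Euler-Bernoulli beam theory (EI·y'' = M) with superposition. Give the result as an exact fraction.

Load 1 — point force P=4 kN at a=8 m (b=L-a=12):
  y_1 = -Pbx(L²-b²-x²)/(6LEI)  [x≤a] = -4·12·4·(20²-12²-4²)/(6·20·200000) = -6/3125 m
Load 2 — applied couple M₀=-18 kN·m at a=5 m (b=L-a=15):
  y_2 = (M₀x³/(6L)+C₁x)/EI  [x≤a] with C₁=M₀(3b²-L²)/(6L)=-165/4 = ((-18)·4³/(6·20)+(-165/4)·4)/200000 = -873/1000000 m
Superposition: y = Σ y_i = -2793/1000000 m ≈ -0.002793 m

y(4) = -2793/1000000 m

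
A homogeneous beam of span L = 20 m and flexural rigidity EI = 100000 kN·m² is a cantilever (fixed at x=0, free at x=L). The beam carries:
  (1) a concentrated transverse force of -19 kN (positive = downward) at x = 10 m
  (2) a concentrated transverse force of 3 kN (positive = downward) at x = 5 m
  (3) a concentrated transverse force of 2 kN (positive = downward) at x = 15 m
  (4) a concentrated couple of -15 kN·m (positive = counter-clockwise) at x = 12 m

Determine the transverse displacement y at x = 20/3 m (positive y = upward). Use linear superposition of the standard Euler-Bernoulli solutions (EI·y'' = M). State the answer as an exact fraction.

Load 1 — point force P=-19 kN at a=10 m (b=L-a=10):
  y_1 = -Px²(3a-x)/(6EI)  [x≤a] = -(-19)·(20/3)²·(3·10-(20/3))/(6·100000) = 133/4050 m
Load 2 — point force P=3 kN at a=5 m (b=L-a=15):
  y_2 = -Pa²(3x-a)/(6EI)  [x>a] = -3·5²·(3·(20/3)-5)/(6·100000) = -3/1600 m
Load 3 — point force P=2 kN at a=15 m (b=L-a=5):
  y_3 = -Px²(3a-x)/(6EI)  [x≤a] = -2·(20/3)²·(3·15-(20/3))/(6·100000) = -23/4050 m
Load 4 — applied couple M₀=-15 kN·m at a=12 m (b=L-a=8):
  y_4 = M₀x²/(2EI)  [x≤a] = (-15)·(20/3)²/(2·100000) = -1/300 m
Superposition: y = Σ y_i = 569/25920 m ≈ 0.021952 m

y(20/3) = 569/25920 m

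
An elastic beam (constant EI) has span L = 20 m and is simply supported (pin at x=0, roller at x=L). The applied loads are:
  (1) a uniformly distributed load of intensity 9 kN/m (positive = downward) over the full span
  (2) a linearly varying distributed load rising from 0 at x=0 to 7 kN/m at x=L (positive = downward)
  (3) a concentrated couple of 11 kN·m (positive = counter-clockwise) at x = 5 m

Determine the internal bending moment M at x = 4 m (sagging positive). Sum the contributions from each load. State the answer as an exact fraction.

M(4) = 1899/5 kN·m

Load 1 — uniform load w=9 kN/m over full span:
  M_1 = wx(L-x)/2 = 9·4·(20-4)/2 = 288 kN·m
Load 2 — triangular load w₀=7 kN/m (0→w₀ over full span):
  M_2 = w₀Lx/6 - w₀x³/(6L) = 7·20·4/6 - 7·4³/(6·20) = 448/5 kN·m
Load 3 — applied couple M₀=11 kN·m at a=5 m (b=L-a=15):
  M_3 = M₀x/L  [x≤a] = 11·4/20 = 11/5 kN·m
Superposition: M = Σ M_i = 1899/5 kN·m ≈ 379.800000 kN·m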